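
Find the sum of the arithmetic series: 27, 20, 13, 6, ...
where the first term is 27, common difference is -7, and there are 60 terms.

Sₙ = n/2 × (first + last)
Last term = a + (n-1)d = 27 + (60-1)×(-7) = -386
S_60 = 60/2 × (27 + (-386))
S_60 = 60/2 × (-359) = -10770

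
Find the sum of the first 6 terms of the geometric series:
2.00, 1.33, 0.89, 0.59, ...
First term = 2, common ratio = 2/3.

Sₙ = a(1 - rⁿ) / (1 - r)
S_6 = 2(1 - (2/3)^6) / (1 - (2/3))
S_6 = 2(1 - (64/729)) / (1/3)
S_6 = 1330/243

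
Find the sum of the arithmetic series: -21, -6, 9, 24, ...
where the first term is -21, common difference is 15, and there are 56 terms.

Sₙ = n/2 × (first + last)
Last term = a + (n-1)d = -21 + (56-1)×15 = 804
S_56 = 56/2 × (-21 + 804)
S_56 = 56/2 × 783 = 21924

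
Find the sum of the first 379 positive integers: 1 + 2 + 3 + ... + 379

Formula: ∑k = n(n+1)/2
= 379×380/2
= 144020/2
= 72010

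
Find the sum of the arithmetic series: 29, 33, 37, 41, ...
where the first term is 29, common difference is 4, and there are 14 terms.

Sₙ = n/2 × (first + last)
Last term = a + (n-1)d = 29 + (14-1)×4 = 81
S_14 = 14/2 × (29 + 81)
S_14 = 14/2 × 110 = 770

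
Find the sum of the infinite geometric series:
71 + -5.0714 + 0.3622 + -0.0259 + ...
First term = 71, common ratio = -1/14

For |r| < 1, S = a / (1 - r)
S = 71 / (1 - (-1/14))
S = 71 / (15/14)
S = 994/15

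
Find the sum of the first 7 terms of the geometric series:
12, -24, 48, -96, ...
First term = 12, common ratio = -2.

Sₙ = a(1 - rⁿ) / (1 - r)
S_7 = 12(1 - (-2)^7) / (1 - (-2))
S_7 = 12(1 - (-128)) / (3)
S_7 = 516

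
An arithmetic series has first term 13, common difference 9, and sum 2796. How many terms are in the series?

Using S = n/2 × [2a + (n-1)d]
2796 = n/2 × [2(13) + (n-1)(9)]
2796 = n/2 × [26 + 9n - 9]
5592 = n × [17 + 9n]
9n² + (17)n - 5592 = 0
Discriminant: Δ = (17)² - 4(9)(-5592) = 289 + 201312 = 201601
√Δ = 449
n = [-(17) + √Δ] / (2·9) = (-17 + 449) / 18 = 432 / 18 = 24
(The negative root is discarded since n must be a positive integer.)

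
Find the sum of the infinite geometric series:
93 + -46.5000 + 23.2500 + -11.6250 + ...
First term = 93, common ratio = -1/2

For |r| < 1, S = a / (1 - r)
S = 93 / (1 - (-1/2))
S = 93 / (3/2)
S = 62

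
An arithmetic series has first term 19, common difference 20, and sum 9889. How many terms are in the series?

Using S = n/2 × [2a + (n-1)d]
9889 = n/2 × [2(19) + (n-1)(20)]
9889 = n/2 × [38 + 20n - 20]
19778 = n × [18 + 20n]
20n² + (18)n - 19778 = 0
Discriminant: Δ = (18)² - 4(20)(-19778) = 324 + 1582240 = 1582564
√Δ = 1258
n = [-(18) + √Δ] / (2·20) = (-18 + 1258) / 40 = 1240 / 40 = 31
(The negative root is discarded since n must be a positive integer.)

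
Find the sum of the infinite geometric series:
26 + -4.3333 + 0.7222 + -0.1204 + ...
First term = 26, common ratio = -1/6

For |r| < 1, S = a / (1 - r)
S = 26 / (1 - (-1/6))
S = 26 / (7/6)
S = 156/7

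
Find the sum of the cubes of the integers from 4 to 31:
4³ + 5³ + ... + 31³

Use ∑_{k=1}^{n} k³ = [n(n+1)/2]², then subtract the first 3 terms.
∑_{k=1}^{31} k³ = [31×32/2]² = 496² = 246016
∑_{k=1}^{3} k³ = [3×4/2]² = 6² = 36
∑_{k=4}^{31} k³ = 246016 - 36 = 245980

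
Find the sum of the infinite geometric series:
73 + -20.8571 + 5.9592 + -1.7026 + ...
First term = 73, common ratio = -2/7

For |r| < 1, S = a / (1 - r)
S = 73 / (1 - (-2/7))
S = 73 / (9/7)
S = 511/9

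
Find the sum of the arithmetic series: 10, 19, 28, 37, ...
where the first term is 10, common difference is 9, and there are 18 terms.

Sₙ = n/2 × (first + last)
Last term = a + (n-1)d = 10 + (18-1)×9 = 163
S_18 = 18/2 × (10 + 163)
S_18 = 18/2 × 173 = 1557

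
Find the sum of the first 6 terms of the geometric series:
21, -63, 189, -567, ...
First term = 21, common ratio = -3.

Sₙ = a(1 - rⁿ) / (1 - r)
S_6 = 21(1 - (-3)^6) / (1 - (-3))
S_6 = 21(1 - 729) / (4)
S_6 = -3822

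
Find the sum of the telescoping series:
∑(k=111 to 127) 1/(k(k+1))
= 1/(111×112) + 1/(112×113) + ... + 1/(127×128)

Partial fractions: 1/(k(k+1)) = 1/k - 1/(k+1)
The series telescopes:
= (1/111 - 1/112) + (1/112 - 1/113) + ... + (1/127 - 1/128)
= 1/111 - 1/128
= 17/14208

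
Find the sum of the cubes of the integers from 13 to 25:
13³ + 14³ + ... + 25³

Use ∑_{k=1}^{n} k³ = [n(n+1)/2]², then subtract the first 12 terms.
∑_{k=1}^{25} k³ = [25×26/2]² = 325² = 105625
∑_{k=1}^{12} k³ = [12×13/2]² = 78² = 6084
∑_{k=13}^{25} k³ = 105625 - 6084 = 99541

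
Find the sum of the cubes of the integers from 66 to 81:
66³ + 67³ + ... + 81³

Use ∑_{k=1}^{n} k³ = [n(n+1)/2]², then subtract the first 65 terms.
∑_{k=1}^{81} k³ = [81×82/2]² = 3321² = 11029041
∑_{k=1}^{65} k³ = [65×66/2]² = 2145² = 4601025
∑_{k=66}^{81} k³ = 11029041 - 4601025 = 6428016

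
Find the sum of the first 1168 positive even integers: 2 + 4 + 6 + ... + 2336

Sum of first n even numbers = n(n+1)
= 1168×1169
= 1365392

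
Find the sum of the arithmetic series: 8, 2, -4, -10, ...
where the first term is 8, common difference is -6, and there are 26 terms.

Sₙ = n/2 × (first + last)
Last term = a + (n-1)d = 8 + (26-1)×(-6) = -142
S_26 = 26/2 × (8 + (-142))
S_26 = 26/2 × (-134) = -1742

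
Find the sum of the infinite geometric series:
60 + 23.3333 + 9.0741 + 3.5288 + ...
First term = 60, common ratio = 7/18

For |r| < 1, S = a / (1 - r)
S = 60 / (1 - (7/18))
S = 60 / (11/18)
S = 1080/11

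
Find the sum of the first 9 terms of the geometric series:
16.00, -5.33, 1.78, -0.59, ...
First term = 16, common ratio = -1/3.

Sₙ = a(1 - rⁿ) / (1 - r)
S_9 = 16(1 - (-1/3)^9) / (1 - (-1/3))
S_9 = 16(1 - (-1/19683)) / (4/3)
S_9 = 78736/6561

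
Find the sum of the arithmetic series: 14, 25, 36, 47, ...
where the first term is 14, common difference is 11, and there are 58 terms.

Sₙ = n/2 × (first + last)
Last term = a + (n-1)d = 14 + (58-1)×11 = 641
S_58 = 58/2 × (14 + 641)
S_58 = 58/2 × 655 = 18995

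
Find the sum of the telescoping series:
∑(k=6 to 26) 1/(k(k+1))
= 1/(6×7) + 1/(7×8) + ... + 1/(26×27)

Partial fractions: 1/(k(k+1)) = 1/k - 1/(k+1)
The series telescopes:
= (1/6 - 1/7) + (1/7 - 1/8) + ... + (1/26 - 1/27)
= 1/6 - 1/27
= 7/54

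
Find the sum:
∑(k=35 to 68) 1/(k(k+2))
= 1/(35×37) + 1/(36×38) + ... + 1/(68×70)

Partial fractions: 1/(k(k+2)) = (1/2)[1/k - 1/(k+2)]
Telescoping leaves the first two and last two terms:
= (1/2)[1/35 + 1/36 - 1/69 - 1/70]
= 799/57960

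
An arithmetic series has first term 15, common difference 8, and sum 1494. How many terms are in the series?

Using S = n/2 × [2a + (n-1)d]
1494 = n/2 × [2(15) + (n-1)(8)]
1494 = n/2 × [30 + 8n - 8]
2988 = n × [22 + 8n]
8n² + (22)n - 2988 = 0
Discriminant: Δ = (22)² - 4(8)(-2988) = 484 + 95616 = 96100
√Δ = 310
n = [-(22) + √Δ] / (2·8) = (-22 + 310) / 16 = 288 / 16 = 18
(The negative root is discarded since n must be a positive integer.)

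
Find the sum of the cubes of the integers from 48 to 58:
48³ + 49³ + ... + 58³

Use ∑_{k=1}^{n} k³ = [n(n+1)/2]², then subtract the first 47 terms.
∑_{k=1}^{58} k³ = [58×59/2]² = 1711² = 2927521
∑_{k=1}^{47} k³ = [47×48/2]² = 1128² = 1272384
∑_{k=48}^{58} k³ = 2927521 - 1272384 = 1655137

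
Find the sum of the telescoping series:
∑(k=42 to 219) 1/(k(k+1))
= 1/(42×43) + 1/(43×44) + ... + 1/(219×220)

Partial fractions: 1/(k(k+1)) = 1/k - 1/(k+1)
The series telescopes:
= (1/42 - 1/43) + (1/43 - 1/44) + ... + (1/219 - 1/220)
= 1/42 - 1/220
= 89/4620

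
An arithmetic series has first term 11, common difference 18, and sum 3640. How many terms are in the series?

Using S = n/2 × [2a + (n-1)d]
3640 = n/2 × [2(11) + (n-1)(18)]
3640 = n/2 × [22 + 18n - 18]
7280 = n × [4 + 18n]
18n² + (4)n - 7280 = 0
Discriminant: Δ = (4)² - 4(18)(-7280) = 16 + 524160 = 524176
√Δ = 724
n = [-(4) + √Δ] / (2·18) = (-4 + 724) / 36 = 720 / 36 = 20
(The negative root is discarded since n must be a positive integer.)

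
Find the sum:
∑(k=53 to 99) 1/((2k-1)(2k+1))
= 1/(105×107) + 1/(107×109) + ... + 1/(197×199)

Partial fractions: 1/((2k-1)(2k+1)) = (1/2)[1/(2k-1) - 1/(2k+1)]
The series telescopes:
= (1/2)[1/105 - 1/199]
= 47/20895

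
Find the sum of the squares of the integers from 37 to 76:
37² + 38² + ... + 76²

Use ∑_{k=1}^{n} k² = n(n+1)(2n+1)/6, then subtract the first 36 terms.
∑_{k=1}^{76} k² = 76×77×153/6 = 149226
∑_{k=1}^{36} k² = 36×37×73/6 = 16206
∑_{k=37}^{76} k² = 149226 - 16206 = 133020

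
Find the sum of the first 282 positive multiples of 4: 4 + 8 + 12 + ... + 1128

Factor out 4: = 4(1 + 2 + ... + 282) = 4 × n(n+1)/2
= 4 × 282×283/2
= 4 × 39903
= 159612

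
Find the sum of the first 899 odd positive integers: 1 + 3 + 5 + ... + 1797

Sum of first n odd numbers = n²
= 899²
= 808201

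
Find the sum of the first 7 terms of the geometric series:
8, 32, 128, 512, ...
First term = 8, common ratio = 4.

Sₙ = a(1 - rⁿ) / (1 - r)
S_7 = 8(1 - 4^7) / (1 - 4)
S_7 = 8(1 - 16384) / (-3)
S_7 = 43688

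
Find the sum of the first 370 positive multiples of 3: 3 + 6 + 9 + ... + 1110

Factor out 3: = 3(1 + 2 + ... + 370) = 3 × n(n+1)/2
= 3 × 370×371/2
= 3 × 68635
= 205905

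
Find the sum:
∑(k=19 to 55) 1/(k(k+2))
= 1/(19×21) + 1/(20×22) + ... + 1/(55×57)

Partial fractions: 1/(k(k+2)) = (1/2)[1/k - 1/(k+2)]
Telescoping leaves the first two and last two terms:
= (1/2)[1/19 + 1/20 - 1/56 - 1/57]
= 1073/31920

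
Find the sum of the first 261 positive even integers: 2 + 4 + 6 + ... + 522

Sum of first n even numbers = n(n+1)
= 261×262
= 68382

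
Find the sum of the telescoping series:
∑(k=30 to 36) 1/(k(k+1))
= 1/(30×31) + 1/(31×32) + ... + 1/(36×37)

Partial fractions: 1/(k(k+1)) = 1/k - 1/(k+1)
The series telescopes:
= (1/30 - 1/31) + (1/31 - 1/32) + ... + (1/36 - 1/37)
= 1/30 - 1/37
= 7/1110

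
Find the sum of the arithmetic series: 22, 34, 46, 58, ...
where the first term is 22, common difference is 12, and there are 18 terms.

Sₙ = n/2 × (first + last)
Last term = a + (n-1)d = 22 + (18-1)×12 = 226
S_18 = 18/2 × (22 + 226)
S_18 = 18/2 × 248 = 2232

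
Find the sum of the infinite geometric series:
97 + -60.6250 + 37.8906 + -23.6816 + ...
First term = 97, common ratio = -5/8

For |r| < 1, S = a / (1 - r)
S = 97 / (1 - (-5/8))
S = 97 / (13/8)
S = 776/13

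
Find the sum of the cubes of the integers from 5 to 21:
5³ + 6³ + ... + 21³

Use ∑_{k=1}^{n} k³ = [n(n+1)/2]², then subtract the first 4 terms.
∑_{k=1}^{21} k³ = [21×22/2]² = 231² = 53361
∑_{k=1}^{4} k³ = [4×5/2]² = 10² = 100
∑_{k=5}^{21} k³ = 53361 - 100 = 53261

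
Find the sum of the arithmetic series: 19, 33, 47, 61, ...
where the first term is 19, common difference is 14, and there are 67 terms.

Sₙ = n/2 × (first + last)
Last term = a + (n-1)d = 19 + (67-1)×14 = 943
S_67 = 67/2 × (19 + 943)
S_67 = 67/2 × 962 = 32227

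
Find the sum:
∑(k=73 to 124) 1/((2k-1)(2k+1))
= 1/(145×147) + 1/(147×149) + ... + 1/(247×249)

Partial fractions: 1/((2k-1)(2k+1)) = (1/2)[1/(2k-1) - 1/(2k+1)]
The series telescopes:
= (1/2)[1/145 - 1/249]
= 52/36105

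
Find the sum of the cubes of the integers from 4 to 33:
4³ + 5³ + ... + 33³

Use ∑_{k=1}^{n} k³ = [n(n+1)/2]², then subtract the first 3 terms.
∑_{k=1}^{33} k³ = [33×34/2]² = 561² = 314721
∑_{k=1}^{3} k³ = [3×4/2]² = 6² = 36
∑_{k=4}^{33} k³ = 314721 - 36 = 314685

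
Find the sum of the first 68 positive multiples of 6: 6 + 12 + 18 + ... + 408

Factor out 6: = 6(1 + 2 + ... + 68) = 6 × n(n+1)/2
= 6 × 68×69/2
= 6 × 2346
= 14076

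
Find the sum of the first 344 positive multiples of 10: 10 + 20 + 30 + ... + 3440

Factor out 10: = 10(1 + 2 + ... + 344) = 10 × n(n+1)/2
= 10 × 344×345/2
= 10 × 59340
= 593400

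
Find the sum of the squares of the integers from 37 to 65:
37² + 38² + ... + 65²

Use ∑_{k=1}^{n} k² = n(n+1)(2n+1)/6, then subtract the first 36 terms.
∑_{k=1}^{65} k² = 65×66×131/6 = 93665
∑_{k=1}^{36} k² = 36×37×73/6 = 16206
∑_{k=37}^{65} k² = 93665 - 16206 = 77459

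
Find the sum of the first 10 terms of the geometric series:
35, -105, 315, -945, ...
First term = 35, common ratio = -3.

Sₙ = a(1 - rⁿ) / (1 - r)
S_10 = 35(1 - (-3)^10) / (1 - (-3))
S_10 = 35(1 - 59049) / (4)
S_10 = -516670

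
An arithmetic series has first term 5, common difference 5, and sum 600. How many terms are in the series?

Using S = n/2 × [2a + (n-1)d]
600 = n/2 × [2(5) + (n-1)(5)]
600 = n/2 × [10 + 5n - 5]
1200 = n × [5 + 5n]
5n² + (5)n - 1200 = 0
Discriminant: Δ = (5)² - 4(5)(-1200) = 25 + 24000 = 24025
√Δ = 155
n = [-(5) + √Δ] / (2·5) = (-5 + 155) / 10 = 150 / 10 = 15
(The negative root is discarded since n must be a positive integer.)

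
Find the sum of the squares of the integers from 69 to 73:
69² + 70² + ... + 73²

Use ∑_{k=1}^{n} k² = n(n+1)(2n+1)/6, then subtract the first 68 terms.
∑_{k=1}^{73} k² = 73×74×147/6 = 132349
∑_{k=1}^{68} k² = 68×69×137/6 = 107134
∑_{k=69}^{73} k² = 132349 - 107134 = 25215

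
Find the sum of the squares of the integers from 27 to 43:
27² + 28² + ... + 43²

Use ∑_{k=1}^{n} k² = n(n+1)(2n+1)/6, then subtract the first 26 terms.
∑_{k=1}^{43} k² = 43×44×87/6 = 27434
∑_{k=1}^{26} k² = 26×27×53/6 = 6201
∑_{k=27}^{43} k² = 27434 - 6201 = 21233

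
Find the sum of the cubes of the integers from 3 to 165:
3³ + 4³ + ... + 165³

Use ∑_{k=1}^{n} k³ = [n(n+1)/2]², then subtract the first 2 terms.
∑_{k=1}^{165} k³ = [165×166/2]² = 13695² = 187553025
∑_{k=1}^{2} k³ = [2×3/2]² = 3² = 9
∑_{k=3}^{165} k³ = 187553025 - 9 = 187553016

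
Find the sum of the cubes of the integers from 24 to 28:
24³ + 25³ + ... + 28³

Use ∑_{k=1}^{n} k³ = [n(n+1)/2]², then subtract the first 23 terms.
∑_{k=1}^{28} k³ = [28×29/2]² = 406² = 164836
∑_{k=1}^{23} k³ = [23×24/2]² = 276² = 76176
∑_{k=24}^{28} k³ = 164836 - 76176 = 88660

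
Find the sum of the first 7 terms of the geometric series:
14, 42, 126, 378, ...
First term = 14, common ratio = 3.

Sₙ = a(1 - rⁿ) / (1 - r)
S_7 = 14(1 - 3^7) / (1 - 3)
S_7 = 14(1 - 2187) / (-2)
S_7 = 15302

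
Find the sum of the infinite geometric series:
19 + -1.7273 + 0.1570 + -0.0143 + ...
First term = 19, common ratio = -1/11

For |r| < 1, S = a / (1 - r)
S = 19 / (1 - (-1/11))
S = 19 / (12/11)
S = 209/12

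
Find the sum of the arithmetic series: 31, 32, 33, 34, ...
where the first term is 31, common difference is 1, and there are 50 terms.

Sₙ = n/2 × (first + last)
Last term = a + (n-1)d = 31 + (50-1)×1 = 80
S_50 = 50/2 × (31 + 80)
S_50 = 50/2 × 111 = 2775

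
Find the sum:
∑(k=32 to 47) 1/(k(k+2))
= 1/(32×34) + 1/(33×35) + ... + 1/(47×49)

Partial fractions: 1/(k(k+2)) = (1/2)[1/k - 1/(k+2)]
Telescoping leaves the first two and last two terms:
= (1/2)[1/32 + 1/33 - 1/48 - 1/49]
= 1051/103488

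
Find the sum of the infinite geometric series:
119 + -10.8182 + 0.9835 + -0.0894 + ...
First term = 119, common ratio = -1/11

For |r| < 1, S = a / (1 - r)
S = 119 / (1 - (-1/11))
S = 119 / (12/11)
S = 1309/12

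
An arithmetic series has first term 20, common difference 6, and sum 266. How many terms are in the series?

Using S = n/2 × [2a + (n-1)d]
266 = n/2 × [2(20) + (n-1)(6)]
266 = n/2 × [40 + 6n - 6]
532 = n × [34 + 6n]
6n² + (34)n - 532 = 0
Discriminant: Δ = (34)² - 4(6)(-532) = 1156 + 12768 = 13924
√Δ = 118
n = [-(34) + √Δ] / (2·6) = (-34 + 118) / 12 = 84 / 12 = 7
(The negative root is discarded since n must be a positive integer.)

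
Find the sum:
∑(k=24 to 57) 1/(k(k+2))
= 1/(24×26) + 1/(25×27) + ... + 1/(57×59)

Partial fractions: 1/(k(k+2)) = (1/2)[1/k - 1/(k+2)]
Telescoping leaves the first two and last two terms:
= (1/2)[1/24 + 1/25 - 1/58 - 1/59]
= 48739/2053200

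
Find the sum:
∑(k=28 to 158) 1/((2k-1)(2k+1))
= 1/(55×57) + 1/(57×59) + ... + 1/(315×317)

Partial fractions: 1/((2k-1)(2k+1)) = (1/2)[1/(2k-1) - 1/(2k+1)]
The series telescopes:
= (1/2)[1/55 - 1/317]
= 131/17435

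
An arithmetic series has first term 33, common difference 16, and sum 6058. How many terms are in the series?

Using S = n/2 × [2a + (n-1)d]
6058 = n/2 × [2(33) + (n-1)(16)]
6058 = n/2 × [66 + 16n - 16]
12116 = n × [50 + 16n]
16n² + (50)n - 12116 = 0
Discriminant: Δ = (50)² - 4(16)(-12116) = 2500 + 775424 = 777924
√Δ = 882
n = [-(50) + √Δ] / (2·16) = (-50 + 882) / 32 = 832 / 32 = 26
(The negative root is discarded since n must be a positive integer.)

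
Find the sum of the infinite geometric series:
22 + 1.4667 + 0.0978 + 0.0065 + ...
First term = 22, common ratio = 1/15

For |r| < 1, S = a / (1 - r)
S = 22 / (1 - (1/15))
S = 22 / (14/15)
S = 165/7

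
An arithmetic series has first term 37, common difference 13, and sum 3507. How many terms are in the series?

Using S = n/2 × [2a + (n-1)d]
3507 = n/2 × [2(37) + (n-1)(13)]
3507 = n/2 × [74 + 13n - 13]
7014 = n × [61 + 13n]
13n² + (61)n - 7014 = 0
Discriminant: Δ = (61)² - 4(13)(-7014) = 3721 + 364728 = 368449
√Δ = 607
n = [-(61) + √Δ] / (2·13) = (-61 + 607) / 26 = 546 / 26 = 21
(The negative root is discarded since n must be a positive integer.)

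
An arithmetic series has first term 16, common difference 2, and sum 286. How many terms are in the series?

Using S = n/2 × [2a + (n-1)d]
286 = n/2 × [2(16) + (n-1)(2)]
286 = n/2 × [32 + 2n - 2]
572 = n × [30 + 2n]
2n² + (30)n - 572 = 0
Discriminant: Δ = (30)² - 4(2)(-572) = 900 + 4576 = 5476
√Δ = 74
n = [-(30) + √Δ] / (2·2) = (-30 + 74) / 4 = 44 / 4 = 11
(The negative root is discarded since n must be a positive integer.)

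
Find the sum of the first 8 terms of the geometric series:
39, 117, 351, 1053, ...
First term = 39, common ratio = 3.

Sₙ = a(1 - rⁿ) / (1 - r)
S_8 = 39(1 - 3^8) / (1 - 3)
S_8 = 39(1 - 6561) / (-2)
S_8 = 127920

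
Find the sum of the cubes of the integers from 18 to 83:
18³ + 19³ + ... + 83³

Use ∑_{k=1}^{n} k³ = [n(n+1)/2]², then subtract the first 17 terms.
∑_{k=1}^{83} k³ = [83×84/2]² = 3486² = 12152196
∑_{k=1}^{17} k³ = [17×18/2]² = 153² = 23409
∑_{k=18}^{83} k³ = 12152196 - 23409 = 12128787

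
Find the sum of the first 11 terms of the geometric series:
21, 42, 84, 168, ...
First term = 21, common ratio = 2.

Sₙ = a(1 - rⁿ) / (1 - r)
S_11 = 21(1 - 2^11) / (1 - 2)
S_11 = 21(1 - 2048) / (-1)
S_11 = 42987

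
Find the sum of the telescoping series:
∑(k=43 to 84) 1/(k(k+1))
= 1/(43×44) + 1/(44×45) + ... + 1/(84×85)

Partial fractions: 1/(k(k+1)) = 1/k - 1/(k+1)
The series telescopes:
= (1/43 - 1/44) + (1/44 - 1/45) + ... + (1/84 - 1/85)
= 1/43 - 1/85
= 42/3655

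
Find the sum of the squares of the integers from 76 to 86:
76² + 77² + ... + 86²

Use ∑_{k=1}^{n} k² = n(n+1)(2n+1)/6, then subtract the first 75 terms.
∑_{k=1}^{86} k² = 86×87×173/6 = 215731
∑_{k=1}^{75} k² = 75×76×151/6 = 143450
∑_{k=76}^{86} k² = 215731 - 143450 = 72281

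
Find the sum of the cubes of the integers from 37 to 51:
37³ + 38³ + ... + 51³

Use ∑_{k=1}^{n} k³ = [n(n+1)/2]², then subtract the first 36 terms.
∑_{k=1}^{51} k³ = [51×52/2]² = 1326² = 1758276
∑_{k=1}^{36} k³ = [36×37/2]² = 666² = 443556
∑_{k=37}^{51} k³ = 1758276 - 443556 = 1314720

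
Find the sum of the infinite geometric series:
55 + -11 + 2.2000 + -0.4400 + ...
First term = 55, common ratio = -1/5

For |r| < 1, S = a / (1 - r)
S = 55 / (1 - (-1/5))
S = 55 / (6/5)
S = 275/6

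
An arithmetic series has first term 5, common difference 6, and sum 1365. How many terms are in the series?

Using S = n/2 × [2a + (n-1)d]
1365 = n/2 × [2(5) + (n-1)(6)]
1365 = n/2 × [10 + 6n - 6]
2730 = n × [4 + 6n]
6n² + (4)n - 2730 = 0
Discriminant: Δ = (4)² - 4(6)(-2730) = 16 + 65520 = 65536
√Δ = 256
n = [-(4) + √Δ] / (2·6) = (-4 + 256) / 12 = 252 / 12 = 21
(The negative root is discarded since n must be a positive integer.)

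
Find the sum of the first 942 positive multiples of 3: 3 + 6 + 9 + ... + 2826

Factor out 3: = 3(1 + 2 + ... + 942) = 3 × n(n+1)/2
= 3 × 942×943/2
= 3 × 444153
= 1332459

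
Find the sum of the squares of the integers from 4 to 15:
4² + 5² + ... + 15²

Use ∑_{k=1}^{n} k² = n(n+1)(2n+1)/6, then subtract the first 3 terms.
∑_{k=1}^{15} k² = 15×16×31/6 = 1240
∑_{k=1}^{3} k² = 3×4×7/6 = 14
∑_{k=4}^{15} k² = 1240 - 14 = 1226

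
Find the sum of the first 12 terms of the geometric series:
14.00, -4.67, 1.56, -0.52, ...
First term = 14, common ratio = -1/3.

Sₙ = a(1 - rⁿ) / (1 - r)
S_12 = 14(1 - (-1/3)^12) / (1 - (-1/3))
S_12 = 14(1 - (1/531441)) / (4/3)
S_12 = 1860040/177147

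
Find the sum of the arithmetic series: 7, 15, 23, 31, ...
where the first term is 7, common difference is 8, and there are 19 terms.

Sₙ = n/2 × (first + last)
Last term = a + (n-1)d = 7 + (19-1)×8 = 151
S_19 = 19/2 × (7 + 151)
S_19 = 19/2 × 158 = 1501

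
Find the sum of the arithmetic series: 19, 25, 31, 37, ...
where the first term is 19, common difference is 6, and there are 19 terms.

Sₙ = n/2 × (first + last)
Last term = a + (n-1)d = 19 + (19-1)×6 = 127
S_19 = 19/2 × (19 + 127)
S_19 = 19/2 × 146 = 1387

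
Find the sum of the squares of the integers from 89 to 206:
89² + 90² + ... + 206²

Use ∑_{k=1}^{n} k² = n(n+1)(2n+1)/6, then subtract the first 88 terms.
∑_{k=1}^{206} k² = 206×207×413/6 = 2935191
∑_{k=1}^{88} k² = 88×89×177/6 = 231044
∑_{k=89}^{206} k² = 2935191 - 231044 = 2704147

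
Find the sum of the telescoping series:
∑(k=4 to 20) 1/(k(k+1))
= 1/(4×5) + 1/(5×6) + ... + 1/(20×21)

Partial fractions: 1/(k(k+1)) = 1/k - 1/(k+1)
The series telescopes:
= (1/4 - 1/5) + (1/5 - 1/6) + ... + (1/20 - 1/21)
= 1/4 - 1/21
= 17/84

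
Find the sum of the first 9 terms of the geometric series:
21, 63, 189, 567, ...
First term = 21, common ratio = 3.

Sₙ = a(1 - rⁿ) / (1 - r)
S_9 = 21(1 - 3^9) / (1 - 3)
S_9 = 21(1 - 19683) / (-2)
S_9 = 206661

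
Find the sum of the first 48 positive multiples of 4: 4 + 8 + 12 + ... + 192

Factor out 4: = 4(1 + 2 + ... + 48) = 4 × n(n+1)/2
= 4 × 48×49/2
= 4 × 1176
= 4704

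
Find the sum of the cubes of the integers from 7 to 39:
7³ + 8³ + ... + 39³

Use ∑_{k=1}^{n} k³ = [n(n+1)/2]², then subtract the first 6 terms.
∑_{k=1}^{39} k³ = [39×40/2]² = 780² = 608400
∑_{k=1}^{6} k³ = [6×7/2]² = 21² = 441
∑_{k=7}^{39} k³ = 608400 - 441 = 607959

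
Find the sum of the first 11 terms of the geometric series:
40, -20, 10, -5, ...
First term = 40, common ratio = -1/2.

Sₙ = a(1 - rⁿ) / (1 - r)
S_11 = 40(1 - (-1/2)^11) / (1 - (-1/2))
S_11 = 40(1 - (-1/2048)) / (3/2)
S_11 = 3415/128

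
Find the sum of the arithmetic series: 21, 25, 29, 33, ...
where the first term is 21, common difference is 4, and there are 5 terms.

Sₙ = n/2 × (first + last)
Last term = a + (n-1)d = 21 + (5-1)×4 = 37
S_5 = 5/2 × (21 + 37)
S_5 = 5/2 × 58 = 145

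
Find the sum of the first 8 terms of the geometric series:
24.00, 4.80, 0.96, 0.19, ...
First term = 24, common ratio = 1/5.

Sₙ = a(1 - rⁿ) / (1 - r)
S_8 = 24(1 - (1/5)^8) / (1 - (1/5))
S_8 = 24(1 - (1/390625)) / (4/5)
S_8 = 2343744/78125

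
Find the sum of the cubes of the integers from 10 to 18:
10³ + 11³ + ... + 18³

Use ∑_{k=1}^{n} k³ = [n(n+1)/2]², then subtract the first 9 terms.
∑_{k=1}^{18} k³ = [18×19/2]² = 171² = 29241
∑_{k=1}^{9} k³ = [9×10/2]² = 45² = 2025
∑_{k=10}^{18} k³ = 29241 - 2025 = 27216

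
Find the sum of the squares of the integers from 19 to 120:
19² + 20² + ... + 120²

Use ∑_{k=1}^{n} k² = n(n+1)(2n+1)/6, then subtract the first 18 terms.
∑_{k=1}^{120} k² = 120×121×241/6 = 583220
∑_{k=1}^{18} k² = 18×19×37/6 = 2109
∑_{k=19}^{120} k² = 583220 - 2109 = 581111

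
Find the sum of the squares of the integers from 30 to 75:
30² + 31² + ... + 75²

Use ∑_{k=1}^{n} k² = n(n+1)(2n+1)/6, then subtract the first 29 terms.
∑_{k=1}^{75} k² = 75×76×151/6 = 143450
∑_{k=1}^{29} k² = 29×30×59/6 = 8555
∑_{k=30}^{75} k² = 143450 - 8555 = 134895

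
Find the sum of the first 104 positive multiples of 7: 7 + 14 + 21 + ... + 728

Factor out 7: = 7(1 + 2 + ... + 104) = 7 × n(n+1)/2
= 7 × 104×105/2
= 7 × 5460
= 38220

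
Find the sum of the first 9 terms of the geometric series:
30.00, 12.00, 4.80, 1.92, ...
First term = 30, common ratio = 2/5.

Sₙ = a(1 - rⁿ) / (1 - r)
S_9 = 30(1 - (2/5)^9) / (1 - (2/5))
S_9 = 30(1 - (512/1953125)) / (3/5)
S_9 = 3905226/78125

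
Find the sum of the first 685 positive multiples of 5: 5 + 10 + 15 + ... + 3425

Factor out 5: = 5(1 + 2 + ... + 685) = 5 × n(n+1)/2
= 5 × 685×686/2
= 5 × 234955
= 1174775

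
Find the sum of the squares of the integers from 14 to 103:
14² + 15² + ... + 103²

Use ∑_{k=1}^{n} k² = n(n+1)(2n+1)/6, then subtract the first 13 terms.
∑_{k=1}^{103} k² = 103×104×207/6 = 369564
∑_{k=1}^{13} k² = 13×14×27/6 = 819
∑_{k=14}^{103} k² = 369564 - 819 = 368745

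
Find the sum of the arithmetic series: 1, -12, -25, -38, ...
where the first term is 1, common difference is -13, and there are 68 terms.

Sₙ = n/2 × (first + last)
Last term = a + (n-1)d = 1 + (68-1)×(-13) = -870
S_68 = 68/2 × (1 + (-870))
S_68 = 68/2 × (-869) = -29546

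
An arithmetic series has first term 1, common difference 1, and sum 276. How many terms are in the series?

Using S = n/2 × [2a + (n-1)d]
276 = n/2 × [2(1) + (n-1)(1)]
276 = n/2 × [2 + 1n - 1]
552 = n × [1 + 1n]
1n² + (1)n - 552 = 0
Discriminant: Δ = (1)² - 4(1)(-552) = 1 + 2208 = 2209
√Δ = 47
n = [-(1) + √Δ] / (2·1) = (-1 + 47) / 2 = 46 / 2 = 23
(The negative root is discarded since n must be a positive integer.)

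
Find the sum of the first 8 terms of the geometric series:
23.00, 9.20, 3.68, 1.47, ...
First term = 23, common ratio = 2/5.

Sₙ = a(1 - rⁿ) / (1 - r)
S_8 = 23(1 - (2/5)^8) / (1 - (2/5))
S_8 = 23(1 - (256/390625)) / (3/5)
S_8 = 2992829/78125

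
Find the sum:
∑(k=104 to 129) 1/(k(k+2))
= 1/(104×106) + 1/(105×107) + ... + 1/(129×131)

Partial fractions: 1/(k(k+2)) = (1/2)[1/k - 1/(k+2)]
Telescoping leaves the first two and last two terms:
= (1/2)[1/104 + 1/105 - 1/130 - 1/131]
= 1091/572208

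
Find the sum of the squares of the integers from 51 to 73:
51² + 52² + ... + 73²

Use ∑_{k=1}^{n} k² = n(n+1)(2n+1)/6, then subtract the first 50 terms.
∑_{k=1}^{73} k² = 73×74×147/6 = 132349
∑_{k=1}^{50} k² = 50×51×101/6 = 42925
∑_{k=51}^{73} k² = 132349 - 42925 = 89424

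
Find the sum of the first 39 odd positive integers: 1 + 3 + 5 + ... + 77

Sum of first n odd numbers = n²
= 39²
= 1521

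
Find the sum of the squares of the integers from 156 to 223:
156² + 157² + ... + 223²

Use ∑_{k=1}^{n} k² = n(n+1)(2n+1)/6, then subtract the first 155 terms.
∑_{k=1}^{223} k² = 223×224×447/6 = 3721424
∑_{k=1}^{155} k² = 155×156×311/6 = 1253330
∑_{k=156}^{223} k² = 3721424 - 1253330 = 2468094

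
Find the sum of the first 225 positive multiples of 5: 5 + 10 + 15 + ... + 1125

Factor out 5: = 5(1 + 2 + ... + 225) = 5 × n(n+1)/2
= 5 × 225×226/2
= 5 × 25425
= 127125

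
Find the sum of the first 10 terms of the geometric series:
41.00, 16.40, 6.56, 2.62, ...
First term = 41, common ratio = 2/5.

Sₙ = a(1 - rⁿ) / (1 - r)
S_10 = 41(1 - (2/5)^10) / (1 - (2/5))
S_10 = 41(1 - (1024/9765625)) / (3/5)
S_10 = 133449547/1953125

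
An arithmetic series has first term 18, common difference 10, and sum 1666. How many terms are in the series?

Using S = n/2 × [2a + (n-1)d]
1666 = n/2 × [2(18) + (n-1)(10)]
1666 = n/2 × [36 + 10n - 10]
3332 = n × [26 + 10n]
10n² + (26)n - 3332 = 0
Discriminant: Δ = (26)² - 4(10)(-3332) = 676 + 133280 = 133956
√Δ = 366
n = [-(26) + √Δ] / (2·10) = (-26 + 366) / 20 = 340 / 20 = 17
(The negative root is discarded since n must be a positive integer.)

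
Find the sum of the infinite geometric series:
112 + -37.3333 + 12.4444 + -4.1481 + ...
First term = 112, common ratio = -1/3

For |r| < 1, S = a / (1 - r)
S = 112 / (1 - (-1/3))
S = 112 / (4/3)
S = 84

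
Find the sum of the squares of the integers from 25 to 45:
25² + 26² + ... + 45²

Use ∑_{k=1}^{n} k² = n(n+1)(2n+1)/6, then subtract the first 24 terms.
∑_{k=1}^{45} k² = 45×46×91/6 = 31395
∑_{k=1}^{24} k² = 24×25×49/6 = 4900
∑_{k=25}^{45} k² = 31395 - 4900 = 26495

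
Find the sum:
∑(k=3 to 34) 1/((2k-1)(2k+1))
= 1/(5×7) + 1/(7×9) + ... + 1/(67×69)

Partial fractions: 1/((2k-1)(2k+1)) = (1/2)[1/(2k-1) - 1/(2k+1)]
The series telescopes:
= (1/2)[1/5 - 1/69]
= 32/345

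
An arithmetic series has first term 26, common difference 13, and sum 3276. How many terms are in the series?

Using S = n/2 × [2a + (n-1)d]
3276 = n/2 × [2(26) + (n-1)(13)]
3276 = n/2 × [52 + 13n - 13]
6552 = n × [39 + 13n]
13n² + (39)n - 6552 = 0
Discriminant: Δ = (39)² - 4(13)(-6552) = 1521 + 340704 = 342225
√Δ = 585
n = [-(39) + √Δ] / (2·13) = (-39 + 585) / 26 = 546 / 26 = 21
(The negative root is discarded since n must be a positive integer.)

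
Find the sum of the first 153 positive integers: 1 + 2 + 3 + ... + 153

Formula: ∑k = n(n+1)/2
= 153×154/2
= 23562/2
= 11781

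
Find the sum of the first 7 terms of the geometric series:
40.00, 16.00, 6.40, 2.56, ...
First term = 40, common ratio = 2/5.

Sₙ = a(1 - rⁿ) / (1 - r)
S_7 = 40(1 - (2/5)^7) / (1 - (2/5))
S_7 = 40(1 - (128/78125)) / (3/5)
S_7 = 207992/3125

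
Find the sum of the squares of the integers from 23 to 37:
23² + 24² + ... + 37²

Use ∑_{k=1}^{n} k² = n(n+1)(2n+1)/6, then subtract the first 22 terms.
∑_{k=1}^{37} k² = 37×38×75/6 = 17575
∑_{k=1}^{22} k² = 22×23×45/6 = 3795
∑_{k=23}^{37} k² = 17575 - 3795 = 13780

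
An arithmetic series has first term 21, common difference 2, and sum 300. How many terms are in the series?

Using S = n/2 × [2a + (n-1)d]
300 = n/2 × [2(21) + (n-1)(2)]
300 = n/2 × [42 + 2n - 2]
600 = n × [40 + 2n]
2n² + (40)n - 600 = 0
Discriminant: Δ = (40)² - 4(2)(-600) = 1600 + 4800 = 6400
√Δ = 80
n = [-(40) + √Δ] / (2·2) = (-40 + 80) / 4 = 40 / 4 = 10
(The negative root is discarded since n must be a positive integer.)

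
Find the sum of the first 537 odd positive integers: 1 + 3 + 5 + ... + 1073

Sum of first n odd numbers = n²
= 537²
= 288369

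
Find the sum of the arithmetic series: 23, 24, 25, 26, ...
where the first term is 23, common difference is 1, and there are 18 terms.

Sₙ = n/2 × (first + last)
Last term = a + (n-1)d = 23 + (18-1)×1 = 40
S_18 = 18/2 × (23 + 40)
S_18 = 18/2 × 63 = 567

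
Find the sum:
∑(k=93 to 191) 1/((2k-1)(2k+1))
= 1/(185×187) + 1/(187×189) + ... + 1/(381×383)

Partial fractions: 1/((2k-1)(2k+1)) = (1/2)[1/(2k-1) - 1/(2k+1)]
The series telescopes:
= (1/2)[1/185 - 1/383]
= 99/70855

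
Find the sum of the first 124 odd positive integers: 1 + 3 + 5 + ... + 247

Sum of first n odd numbers = n²
= 124²
= 15376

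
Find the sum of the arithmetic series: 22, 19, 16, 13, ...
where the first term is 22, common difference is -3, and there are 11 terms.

Sₙ = n/2 × (first + last)
Last term = a + (n-1)d = 22 + (11-1)×(-3) = -8
S_11 = 11/2 × (22 + (-8))
S_11 = 11/2 × 14 = 77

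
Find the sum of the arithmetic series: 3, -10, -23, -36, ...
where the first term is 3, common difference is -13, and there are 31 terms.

Sₙ = n/2 × (first + last)
Last term = a + (n-1)d = 3 + (31-1)×(-13) = -387
S_31 = 31/2 × (3 + (-387))
S_31 = 31/2 × (-384) = -5952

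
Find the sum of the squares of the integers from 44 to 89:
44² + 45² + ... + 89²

Use ∑_{k=1}^{n} k² = n(n+1)(2n+1)/6, then subtract the first 43 terms.
∑_{k=1}^{89} k² = 89×90×179/6 = 238965
∑_{k=1}^{43} k² = 43×44×87/6 = 27434
∑_{k=44}^{89} k² = 238965 - 27434 = 211531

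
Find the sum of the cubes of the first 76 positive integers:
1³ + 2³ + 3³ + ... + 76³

Formula: ∑k³ = [n(n+1)/2]²
= [76×77/2]²
= 2926²
= 8561476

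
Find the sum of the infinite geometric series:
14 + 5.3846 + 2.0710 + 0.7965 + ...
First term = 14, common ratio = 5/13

For |r| < 1, S = a / (1 - r)
S = 14 / (1 - (5/13))
S = 14 / (8/13)
S = 91/4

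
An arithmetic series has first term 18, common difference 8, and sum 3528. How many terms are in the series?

Using S = n/2 × [2a + (n-1)d]
3528 = n/2 × [2(18) + (n-1)(8)]
3528 = n/2 × [36 + 8n - 8]
7056 = n × [28 + 8n]
8n² + (28)n - 7056 = 0
Discriminant: Δ = (28)² - 4(8)(-7056) = 784 + 225792 = 226576
√Δ = 476
n = [-(28) + √Δ] / (2·8) = (-28 + 476) / 16 = 448 / 16 = 28
(The negative root is discarded since n must be a positive integer.)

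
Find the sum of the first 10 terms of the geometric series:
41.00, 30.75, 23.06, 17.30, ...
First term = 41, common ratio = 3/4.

Sₙ = a(1 - rⁿ) / (1 - r)
S_10 = 41(1 - (3/4)^10) / (1 - (3/4))
S_10 = 41(1 - (59049/1048576)) / (1/4)
S_10 = 40570607/262144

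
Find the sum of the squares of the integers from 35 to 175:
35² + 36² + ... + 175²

Use ∑_{k=1}^{n} k² = n(n+1)(2n+1)/6, then subtract the first 34 terms.
∑_{k=1}^{175} k² = 175×176×351/6 = 1801800
∑_{k=1}^{34} k² = 34×35×69/6 = 13685
∑_{k=35}^{175} k² = 1801800 - 13685 = 1788115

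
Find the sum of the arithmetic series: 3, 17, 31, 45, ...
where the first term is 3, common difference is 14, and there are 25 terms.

Sₙ = n/2 × (first + last)
Last term = a + (n-1)d = 3 + (25-1)×14 = 339
S_25 = 25/2 × (3 + 339)
S_25 = 25/2 × 342 = 4275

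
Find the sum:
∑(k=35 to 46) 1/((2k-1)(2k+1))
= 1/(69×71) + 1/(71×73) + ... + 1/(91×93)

Partial fractions: 1/((2k-1)(2k+1)) = (1/2)[1/(2k-1) - 1/(2k+1)]
The series telescopes:
= (1/2)[1/69 - 1/93]
= 4/2139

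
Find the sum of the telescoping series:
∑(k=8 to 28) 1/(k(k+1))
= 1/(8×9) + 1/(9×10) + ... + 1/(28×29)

Partial fractions: 1/(k(k+1)) = 1/k - 1/(k+1)
The series telescopes:
= (1/8 - 1/9) + (1/9 - 1/10) + ... + (1/28 - 1/29)
= 1/8 - 1/29
= 21/232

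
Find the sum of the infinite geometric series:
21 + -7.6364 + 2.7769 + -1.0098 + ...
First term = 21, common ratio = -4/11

For |r| < 1, S = a / (1 - r)
S = 21 / (1 - (-4/11))
S = 21 / (15/11)
S = 77/5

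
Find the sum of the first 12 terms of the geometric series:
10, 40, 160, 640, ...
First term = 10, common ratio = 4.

Sₙ = a(1 - rⁿ) / (1 - r)
S_12 = 10(1 - 4^12) / (1 - 4)
S_12 = 10(1 - 16777216) / (-3)
S_12 = 55924050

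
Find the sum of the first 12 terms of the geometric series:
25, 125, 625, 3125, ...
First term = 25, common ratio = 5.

Sₙ = a(1 - rⁿ) / (1 - r)
S_12 = 25(1 - 5^12) / (1 - 5)
S_12 = 25(1 - 244140625) / (-4)
S_12 = 1525878900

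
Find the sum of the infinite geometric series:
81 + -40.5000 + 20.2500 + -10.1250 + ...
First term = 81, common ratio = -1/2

For |r| < 1, S = a / (1 - r)
S = 81 / (1 - (-1/2))
S = 81 / (3/2)
S = 54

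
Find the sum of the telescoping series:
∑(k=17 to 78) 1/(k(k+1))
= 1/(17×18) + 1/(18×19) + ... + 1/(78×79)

Partial fractions: 1/(k(k+1)) = 1/k - 1/(k+1)
The series telescopes:
= (1/17 - 1/18) + (1/18 - 1/19) + ... + (1/78 - 1/79)
= 1/17 - 1/79
= 62/1343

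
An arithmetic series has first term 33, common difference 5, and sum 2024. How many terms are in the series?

Using S = n/2 × [2a + (n-1)d]
2024 = n/2 × [2(33) + (n-1)(5)]
2024 = n/2 × [66 + 5n - 5]
4048 = n × [61 + 5n]
5n² + (61)n - 4048 = 0
Discriminant: Δ = (61)² - 4(5)(-4048) = 3721 + 80960 = 84681
√Δ = 291
n = [-(61) + √Δ] / (2·5) = (-61 + 291) / 10 = 230 / 10 = 23
(The negative root is discarded since n must be a positive integer.)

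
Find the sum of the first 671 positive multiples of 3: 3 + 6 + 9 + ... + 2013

Factor out 3: = 3(1 + 2 + ... + 671) = 3 × n(n+1)/2
= 3 × 671×672/2
= 3 × 225456
= 676368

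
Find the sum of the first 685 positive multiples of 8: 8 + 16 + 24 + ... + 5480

Factor out 8: = 8(1 + 2 + ... + 685) = 8 × n(n+1)/2
= 8 × 685×686/2
= 8 × 234955
= 1879640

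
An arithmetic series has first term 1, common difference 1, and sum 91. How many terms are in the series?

Using S = n/2 × [2a + (n-1)d]
91 = n/2 × [2(1) + (n-1)(1)]
91 = n/2 × [2 + 1n - 1]
182 = n × [1 + 1n]
1n² + (1)n - 182 = 0
Discriminant: Δ = (1)² - 4(1)(-182) = 1 + 728 = 729
√Δ = 27
n = [-(1) + √Δ] / (2·1) = (-1 + 27) / 2 = 26 / 2 = 13
(The negative root is discarded since n must be a positive integer.)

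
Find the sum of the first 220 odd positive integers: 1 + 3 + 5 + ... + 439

Sum of first n odd numbers = n²
= 220²
= 48400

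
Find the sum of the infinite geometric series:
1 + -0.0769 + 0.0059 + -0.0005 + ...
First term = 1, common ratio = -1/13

For |r| < 1, S = a / (1 - r)
S = 1 / (1 - (-1/13))
S = 1 / (14/13)
S = 13/14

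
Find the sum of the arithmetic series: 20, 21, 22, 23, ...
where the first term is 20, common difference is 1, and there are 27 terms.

Sₙ = n/2 × (first + last)
Last term = a + (n-1)d = 20 + (27-1)×1 = 46
S_27 = 27/2 × (20 + 46)
S_27 = 27/2 × 66 = 891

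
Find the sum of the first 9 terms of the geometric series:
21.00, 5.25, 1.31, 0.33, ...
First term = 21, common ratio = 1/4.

Sₙ = a(1 - rⁿ) / (1 - r)
S_9 = 21(1 - (1/4)^9) / (1 - (1/4))
S_9 = 21(1 - (1/262144)) / (3/4)
S_9 = 1835001/65536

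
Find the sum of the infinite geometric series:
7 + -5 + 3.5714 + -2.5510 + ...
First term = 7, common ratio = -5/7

For |r| < 1, S = a / (1 - r)
S = 7 / (1 - (-5/7))
S = 7 / (12/7)
S = 49/12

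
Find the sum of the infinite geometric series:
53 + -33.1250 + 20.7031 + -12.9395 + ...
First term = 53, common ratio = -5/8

For |r| < 1, S = a / (1 - r)
S = 53 / (1 - (-5/8))
S = 53 / (13/8)
S = 424/13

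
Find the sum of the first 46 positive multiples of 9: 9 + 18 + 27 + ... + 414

Factor out 9: = 9(1 + 2 + ... + 46) = 9 × n(n+1)/2
= 9 × 46×47/2
= 9 × 1081
= 9729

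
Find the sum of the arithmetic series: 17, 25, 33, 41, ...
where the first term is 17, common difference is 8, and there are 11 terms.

Sₙ = n/2 × (first + last)
Last term = a + (n-1)d = 17 + (11-1)×8 = 97
S_11 = 11/2 × (17 + 97)
S_11 = 11/2 × 114 = 627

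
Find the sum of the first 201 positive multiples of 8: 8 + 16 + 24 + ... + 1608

Factor out 8: = 8(1 + 2 + ... + 201) = 8 × n(n+1)/2
= 8 × 201×202/2
= 8 × 20301
= 162408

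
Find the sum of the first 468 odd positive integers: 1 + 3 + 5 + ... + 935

Sum of first n odd numbers = n²
= 468²
= 219024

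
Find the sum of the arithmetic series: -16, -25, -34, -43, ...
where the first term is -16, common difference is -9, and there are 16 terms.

Sₙ = n/2 × (first + last)
Last term = a + (n-1)d = -16 + (16-1)×(-9) = -151
S_16 = 16/2 × (-16 + (-151))
S_16 = 16/2 × (-167) = -1336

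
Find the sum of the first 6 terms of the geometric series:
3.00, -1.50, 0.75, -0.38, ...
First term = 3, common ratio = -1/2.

Sₙ = a(1 - rⁿ) / (1 - r)
S_6 = 3(1 - (-1/2)^6) / (1 - (-1/2))
S_6 = 3(1 - (1/64)) / (3/2)
S_6 = 63/32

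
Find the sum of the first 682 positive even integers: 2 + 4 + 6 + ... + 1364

Sum of first n even numbers = n(n+1)
= 682×683
= 465806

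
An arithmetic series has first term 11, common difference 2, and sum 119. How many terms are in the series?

Using S = n/2 × [2a + (n-1)d]
119 = n/2 × [2(11) + (n-1)(2)]
119 = n/2 × [22 + 2n - 2]
238 = n × [20 + 2n]
2n² + (20)n - 238 = 0
Discriminant: Δ = (20)² - 4(2)(-238) = 400 + 1904 = 2304
√Δ = 48
n = [-(20) + √Δ] / (2·2) = (-20 + 48) / 4 = 28 / 4 = 7
(The negative root is discarded since n must be a positive integer.)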